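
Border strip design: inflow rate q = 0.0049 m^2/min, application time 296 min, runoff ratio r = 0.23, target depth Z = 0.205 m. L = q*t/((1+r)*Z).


L = q*t/((1+r)*Z)
L = 0.0049*296/((1+0.23)*0.205)
L = 1.4504/0.25215

5.7521 m


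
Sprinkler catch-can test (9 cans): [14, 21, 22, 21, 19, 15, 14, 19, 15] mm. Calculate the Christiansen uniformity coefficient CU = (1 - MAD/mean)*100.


mean = 17.777778 mm
MAD = 2.913580 mm
CU = (1 - 2.913580/17.777778)*100

83.6111 %


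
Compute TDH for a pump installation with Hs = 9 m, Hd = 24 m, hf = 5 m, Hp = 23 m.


TDH = Hs + Hd + hf + Hp = 9 + 24 + 5 + 23 = 61

61 m


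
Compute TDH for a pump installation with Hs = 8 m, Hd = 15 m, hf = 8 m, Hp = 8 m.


TDH = Hs + Hd + hf + Hp = 8 + 15 + 8 + 8 = 39

39 m


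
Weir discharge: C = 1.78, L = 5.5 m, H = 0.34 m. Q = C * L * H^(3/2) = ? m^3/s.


Q = C * L * H^(3/2) = 1.78 * 5.5 * 0.34^1.5 = 1.78 * 5.5 * 0.198252

1.9409 m^3/s


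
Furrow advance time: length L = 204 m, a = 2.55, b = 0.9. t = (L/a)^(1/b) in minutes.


t = (L/a)^(1/b)
t = (204/2.55)^(1/0.9)
t = 80.000000^(1/0.9)

130.1800 min


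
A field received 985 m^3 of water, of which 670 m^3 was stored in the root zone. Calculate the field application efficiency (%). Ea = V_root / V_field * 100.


Ea = V_root / V_field * 100 = 670 / 985 * 100 = 68.0203%

68.0203 %


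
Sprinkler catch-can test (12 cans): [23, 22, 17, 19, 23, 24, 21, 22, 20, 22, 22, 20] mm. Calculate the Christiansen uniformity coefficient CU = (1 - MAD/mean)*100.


mean = 21.250000 mm
MAD = 1.541667 mm
CU = (1 - 1.541667/21.250000)*100

92.7451 %


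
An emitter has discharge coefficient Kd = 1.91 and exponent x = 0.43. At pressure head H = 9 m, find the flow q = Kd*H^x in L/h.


q = Kd * H^x = 1.91 * 9^0.43 = 1.91 * 2.572316

4.9131 L/h


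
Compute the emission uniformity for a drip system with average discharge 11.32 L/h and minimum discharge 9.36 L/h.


EU = (q_min/q_avg)*100 = (9.36/11.32)*100 = 82.6855%

82.6855 %


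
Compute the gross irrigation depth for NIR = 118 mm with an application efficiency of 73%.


Ea = 73% = 0.73
GID = NIR / Ea = 118 / 0.73 = 161.6438 mm

161.6438 mm


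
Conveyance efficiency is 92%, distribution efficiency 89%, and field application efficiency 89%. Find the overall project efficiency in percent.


Ec = 0.92, Eb = 0.89, Ea = 0.89
E = 0.92 * 0.89 * 0.89 * 100 = 72.8732%

72.8732 %


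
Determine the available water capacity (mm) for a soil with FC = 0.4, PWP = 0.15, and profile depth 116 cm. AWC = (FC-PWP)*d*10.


AWC = (FC - PWP) * d * 10
AWC = (0.4 - 0.15) * 116 * 10
AWC = 0.2500 * 116 * 10

290.0000 mm


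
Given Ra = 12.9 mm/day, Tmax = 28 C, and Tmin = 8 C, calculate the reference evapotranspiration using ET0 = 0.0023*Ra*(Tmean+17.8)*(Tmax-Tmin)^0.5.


Tmean = (Tmax + Tmin)/2 = (28 + 8)/2 = 18.0
ET0 = 0.0023 * 12.9 * (18.0 + 17.8) * sqrt(28 - 8)
ET0 = 0.0023 * 12.9 * 35.8 * 4.472136

4.7502 mm/day


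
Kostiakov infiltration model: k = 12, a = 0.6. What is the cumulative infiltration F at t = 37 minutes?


F = k * t^a = 12 * 37^0.6
F = 12 * 8.728127

104.7375 mm


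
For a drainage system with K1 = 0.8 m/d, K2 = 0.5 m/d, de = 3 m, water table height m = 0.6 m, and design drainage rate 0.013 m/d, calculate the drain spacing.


S^2 = 8*K2*de*m/q + 4*K1*m^2/q
S^2 = 8*0.5*3*0.6/0.013 + 4*0.8*0.6^2/0.013
S = sqrt(642.4615)

25.3468 m


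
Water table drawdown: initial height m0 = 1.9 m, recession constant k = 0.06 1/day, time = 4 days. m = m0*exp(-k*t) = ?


m = m0 * exp(-k*t)
m = 1.9 * exp(-0.06 * 4)
m = 1.9 * exp(-0.2400)

1.4946 m


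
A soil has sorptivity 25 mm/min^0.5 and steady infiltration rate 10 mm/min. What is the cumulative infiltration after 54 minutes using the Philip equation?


F = S*sqrt(t) + A*t
F = 25*sqrt(54) + 10*54
F = 25*7.348469 + 540

723.7117 mm


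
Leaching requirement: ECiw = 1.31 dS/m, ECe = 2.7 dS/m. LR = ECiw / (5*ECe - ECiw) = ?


LR = ECiw / (5*ECe - ECiw)
LR = 1.31 / (5*2.7 - 1.31)
LR = 1.31 / 12.1900

0.1075


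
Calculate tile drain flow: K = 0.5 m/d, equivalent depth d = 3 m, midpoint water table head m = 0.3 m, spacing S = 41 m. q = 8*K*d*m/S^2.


q = 8*K*d*m/S^2
q = 8*0.5*3*0.3/41^2
q = 3.6000 / 1681

0.0021 m/d


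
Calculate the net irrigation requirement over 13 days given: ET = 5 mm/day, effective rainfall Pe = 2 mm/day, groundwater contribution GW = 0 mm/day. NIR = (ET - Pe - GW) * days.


Daily deficit = ET - Pe - GW = 5 - 2 - 0 = 3 mm/day
NIR = 3 * 13 = 39 mm

39.0000 mm


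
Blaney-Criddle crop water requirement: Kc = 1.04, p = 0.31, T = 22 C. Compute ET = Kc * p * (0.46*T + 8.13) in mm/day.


ET = Kc * p * (0.46*T + 8.13)
ET = 1.04 * 0.31 * (0.46*22 + 8.13)
ET = 1.04 * 0.31 * 18.2500

5.8838 mm/day


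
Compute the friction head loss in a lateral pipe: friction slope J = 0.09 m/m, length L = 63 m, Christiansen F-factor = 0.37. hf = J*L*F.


hf = J * L * F = 0.09 * 63 * 0.37 = 2.0979 m

2.0979 m


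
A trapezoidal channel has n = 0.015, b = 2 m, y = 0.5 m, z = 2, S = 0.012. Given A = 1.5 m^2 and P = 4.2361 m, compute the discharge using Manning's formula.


R = A/P = 1.5/4.2361 = 0.354099
Q = (1/0.015) * 1.5 * 0.354099^(2/3) * 0.012^0.5

5.4829 m^3/s


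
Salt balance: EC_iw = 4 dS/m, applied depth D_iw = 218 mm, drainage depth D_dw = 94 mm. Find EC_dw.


EC_dw = EC_iw * D_iw / D_dw
EC_dw = 4 * 218 / 94
EC_dw = 872 / 94

9.2766 dS/m


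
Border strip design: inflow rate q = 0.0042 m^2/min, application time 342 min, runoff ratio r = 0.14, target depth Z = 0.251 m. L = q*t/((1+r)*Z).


L = q*t/((1+r)*Z)
L = 0.0042*342/((1+0.14)*0.251)
L = 1.4364/0.28614

5.0199 m


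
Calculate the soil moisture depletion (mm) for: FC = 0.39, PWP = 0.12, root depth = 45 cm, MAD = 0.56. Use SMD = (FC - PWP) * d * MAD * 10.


SMD = (FC - PWP) * d * MAD * 10
SMD = (0.39 - 0.12) * 45 * 0.56 * 10
SMD = 0.2700 * 45 * 0.56 * 10

68.0400 mm


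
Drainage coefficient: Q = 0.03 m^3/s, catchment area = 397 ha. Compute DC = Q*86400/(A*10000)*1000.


DC = Q * 86400 / (A * 10000) * 1000
DC = 0.03 * 86400 / (397 * 10000) * 1000
DC = 2592000.0000 / 3970000

0.6529 mm/day


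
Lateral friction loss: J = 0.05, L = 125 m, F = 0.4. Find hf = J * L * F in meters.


hf = J * L * F = 0.05 * 125 * 0.4 = 2.5000 m

2.5000 m


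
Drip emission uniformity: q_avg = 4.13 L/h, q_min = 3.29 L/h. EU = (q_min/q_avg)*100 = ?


EU = (q_min/q_avg)*100 = (3.29/4.13)*100 = 79.6610%

79.6610 %


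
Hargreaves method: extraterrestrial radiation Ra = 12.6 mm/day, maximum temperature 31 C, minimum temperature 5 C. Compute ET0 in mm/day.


Tmean = (Tmax + Tmin)/2 = (31 + 5)/2 = 18.0
ET0 = 0.0023 * 12.6 * (18.0 + 17.8) * sqrt(31 - 5)
ET0 = 0.0023 * 12.6 * 35.8 * 5.099020

5.2902 mm/day


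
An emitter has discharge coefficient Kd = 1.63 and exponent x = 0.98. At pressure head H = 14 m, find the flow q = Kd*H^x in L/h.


q = Kd * H^x = 1.63 * 14^0.98 = 1.63 * 13.280226

21.6468 L/h


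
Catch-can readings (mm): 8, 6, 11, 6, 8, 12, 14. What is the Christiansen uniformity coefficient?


mean = 9.285714 mm
MAD = 2.612245 mm
CU = (1 - 2.612245/9.285714)*100

71.8681 %


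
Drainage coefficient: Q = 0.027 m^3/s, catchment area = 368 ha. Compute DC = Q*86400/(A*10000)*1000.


DC = Q * 86400 / (A * 10000) * 1000
DC = 0.027 * 86400 / (368 * 10000) * 1000
DC = 2332800.0000 / 3680000

0.6339 mm/day


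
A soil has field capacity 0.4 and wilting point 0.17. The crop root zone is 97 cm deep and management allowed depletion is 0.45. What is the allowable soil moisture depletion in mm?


SMD = (FC - PWP) * d * MAD * 10
SMD = (0.4 - 0.17) * 97 * 0.45 * 10
SMD = 0.2300 * 97 * 0.45 * 10

100.3950 mm


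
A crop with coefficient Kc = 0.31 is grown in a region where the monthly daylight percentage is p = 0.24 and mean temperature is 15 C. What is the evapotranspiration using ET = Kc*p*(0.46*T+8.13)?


ET = Kc * p * (0.46*T + 8.13)
ET = 0.31 * 0.24 * (0.46*15 + 8.13)
ET = 0.31 * 0.24 * 15.0300

1.1182 mm/day


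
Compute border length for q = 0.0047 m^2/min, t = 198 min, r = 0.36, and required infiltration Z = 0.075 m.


L = q*t/((1+r)*Z)
L = 0.0047*198/((1+0.36)*0.075)
L = 0.9306/0.102

9.1235 m


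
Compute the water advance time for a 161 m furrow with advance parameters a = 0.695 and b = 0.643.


t = (L/a)^(1/b)
t = (161/0.695)^(1/0.643)
t = 231.654676^(1/0.643)

4762.3836 min


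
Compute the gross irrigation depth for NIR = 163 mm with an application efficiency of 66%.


Ea = 66% = 0.66
GID = NIR / Ea = 163 / 0.66 = 246.9697 mm

246.9697 mm


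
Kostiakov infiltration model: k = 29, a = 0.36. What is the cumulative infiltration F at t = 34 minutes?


F = k * t^a = 29 * 34^0.36
F = 29 * 3.559036

103.2120 mm


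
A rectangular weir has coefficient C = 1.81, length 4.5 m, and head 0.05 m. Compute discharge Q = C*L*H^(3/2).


Q = C * L * H^(3/2) = 1.81 * 4.5 * 0.05^1.5 = 1.81 * 4.5 * 0.011180

0.0911 m^3/s


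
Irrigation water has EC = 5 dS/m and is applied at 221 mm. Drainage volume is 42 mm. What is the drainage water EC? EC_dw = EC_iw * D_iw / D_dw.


EC_dw = EC_iw * D_iw / D_dw
EC_dw = 5 * 221 / 42
EC_dw = 1105 / 42

26.3095 dS/m


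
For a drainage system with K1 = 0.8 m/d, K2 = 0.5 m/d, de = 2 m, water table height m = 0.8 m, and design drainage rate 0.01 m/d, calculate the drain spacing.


S^2 = 8*K2*de*m/q + 4*K1*m^2/q
S^2 = 8*0.5*2*0.8/0.01 + 4*0.8*0.8^2/0.01
S = sqrt(844.8000)

29.0654 m


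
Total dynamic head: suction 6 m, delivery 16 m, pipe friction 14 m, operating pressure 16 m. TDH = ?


TDH = Hs + Hd + hf + Hp = 6 + 16 + 14 + 16 = 52

52 m


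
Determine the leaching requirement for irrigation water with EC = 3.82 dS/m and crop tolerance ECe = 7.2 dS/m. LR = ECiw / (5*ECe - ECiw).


LR = ECiw / (5*ECe - ECiw)
LR = 3.82 / (5*7.2 - 3.82)
LR = 3.82 / 32.1800

0.1187


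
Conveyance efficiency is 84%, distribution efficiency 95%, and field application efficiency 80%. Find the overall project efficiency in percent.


Ec = 0.84, Eb = 0.95, Ea = 0.8
E = 0.84 * 0.95 * 0.8 * 100 = 63.8400%

63.8400 %


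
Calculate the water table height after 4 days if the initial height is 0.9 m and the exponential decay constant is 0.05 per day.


m = m0 * exp(-k*t)
m = 0.9 * exp(-0.05 * 4)
m = 0.9 * exp(-0.2000)

0.7369 m


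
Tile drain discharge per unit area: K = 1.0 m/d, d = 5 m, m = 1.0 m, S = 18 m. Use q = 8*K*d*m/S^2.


q = 8*K*d*m/S^2
q = 8*1.0*5*1.0/18^2
q = 40.0000 / 324

0.1235 m/d


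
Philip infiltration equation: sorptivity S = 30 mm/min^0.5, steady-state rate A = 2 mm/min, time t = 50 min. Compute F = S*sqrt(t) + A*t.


F = S*sqrt(t) + A*t
F = 30*sqrt(50) + 2*50
F = 30*7.071068 + 100

312.1320 mm


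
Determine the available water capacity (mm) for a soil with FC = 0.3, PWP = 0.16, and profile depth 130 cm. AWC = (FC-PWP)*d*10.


AWC = (FC - PWP) * d * 10
AWC = (0.3 - 0.16) * 130 * 10
AWC = 0.1400 * 130 * 10

182.0000 mm


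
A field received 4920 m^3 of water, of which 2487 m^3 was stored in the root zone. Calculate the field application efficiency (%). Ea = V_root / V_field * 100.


Ea = V_root / V_field * 100 = 2487 / 4920 * 100 = 50.5488%

50.5488 %


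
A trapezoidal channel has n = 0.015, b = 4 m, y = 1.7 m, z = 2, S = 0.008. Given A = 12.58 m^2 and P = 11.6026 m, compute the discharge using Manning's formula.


R = A/P = 12.58/11.6026 = 1.084240
Q = (1/0.015) * 12.58 * 1.084240^(2/3) * 0.008^0.5

79.1683 m^3/s


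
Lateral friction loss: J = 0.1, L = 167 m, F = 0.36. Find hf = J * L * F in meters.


hf = J * L * F = 0.1 * 167 * 0.36 = 6.0120 m

6.0120 m


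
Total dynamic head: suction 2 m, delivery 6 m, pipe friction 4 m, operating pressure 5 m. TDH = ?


TDH = Hs + Hd + hf + Hp = 2 + 6 + 4 + 5 = 17

17 m


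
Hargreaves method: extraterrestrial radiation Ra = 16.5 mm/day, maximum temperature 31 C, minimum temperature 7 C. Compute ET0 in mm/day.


Tmean = (Tmax + Tmin)/2 = (31 + 7)/2 = 19.0
ET0 = 0.0023 * 16.5 * (19.0 + 17.8) * sqrt(31 - 7)
ET0 = 0.0023 * 16.5 * 36.8 * 4.898979

6.8417 mm/day


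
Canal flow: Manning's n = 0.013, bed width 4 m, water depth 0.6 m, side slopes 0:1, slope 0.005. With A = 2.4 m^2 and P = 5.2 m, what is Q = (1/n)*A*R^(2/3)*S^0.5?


R = A/P = 2.4/5.2 = 0.461538
Q = (1/0.013) * 2.4 * 0.461538^(2/3) * 0.005^0.5

7.7963 m^3/s


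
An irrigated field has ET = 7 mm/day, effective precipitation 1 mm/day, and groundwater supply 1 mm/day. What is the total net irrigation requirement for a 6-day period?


Daily deficit = ET - Pe - GW = 7 - 1 - 1 = 5 mm/day
NIR = 5 * 6 = 30 mm

30.0000 mm


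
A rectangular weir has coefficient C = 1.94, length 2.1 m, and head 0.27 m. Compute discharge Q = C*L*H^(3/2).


Q = C * L * H^(3/2) = 1.94 * 2.1 * 0.27^1.5 = 1.94 * 2.1 * 0.140296

0.5716 m^3/s


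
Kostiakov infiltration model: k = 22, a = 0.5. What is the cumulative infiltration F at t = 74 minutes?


F = k * t^a = 22 * 74^0.5
F = 22 * 8.602325

189.2511 mm


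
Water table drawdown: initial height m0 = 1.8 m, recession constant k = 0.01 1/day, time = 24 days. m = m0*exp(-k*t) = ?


m = m0 * exp(-k*t)
m = 1.8 * exp(-0.01 * 24)
m = 1.8 * exp(-0.2400)

1.4159 m


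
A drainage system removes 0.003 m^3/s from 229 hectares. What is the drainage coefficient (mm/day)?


DC = Q * 86400 / (A * 10000) * 1000
DC = 0.003 * 86400 / (229 * 10000) * 1000
DC = 259200.0000 / 2290000

0.1132 mm/day


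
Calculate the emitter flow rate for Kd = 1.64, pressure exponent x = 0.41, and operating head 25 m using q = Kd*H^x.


q = Kd * H^x = 1.64 * 25^0.41 = 1.64 * 3.742445

6.1376 L/h


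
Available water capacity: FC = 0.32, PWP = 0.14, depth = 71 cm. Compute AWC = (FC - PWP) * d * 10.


AWC = (FC - PWP) * d * 10
AWC = (0.32 - 0.14) * 71 * 10
AWC = 0.1800 * 71 * 10

127.8000 mm


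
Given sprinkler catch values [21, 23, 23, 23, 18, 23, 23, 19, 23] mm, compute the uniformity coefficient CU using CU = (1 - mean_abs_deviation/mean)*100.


mean = 21.777778 mm
MAD = 1.629630 mm
CU = (1 - 1.629630/21.777778)*100

92.5170 %


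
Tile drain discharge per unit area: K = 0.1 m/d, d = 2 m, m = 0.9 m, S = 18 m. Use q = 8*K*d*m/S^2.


q = 8*K*d*m/S^2
q = 8*0.1*2*0.9/18^2
q = 1.4400 / 324

0.0044 m/d


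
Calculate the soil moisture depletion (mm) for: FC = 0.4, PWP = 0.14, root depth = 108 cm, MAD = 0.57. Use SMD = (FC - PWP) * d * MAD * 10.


SMD = (FC - PWP) * d * MAD * 10
SMD = (0.4 - 0.14) * 108 * 0.57 * 10
SMD = 0.2600 * 108 * 0.57 * 10

160.0560 mm


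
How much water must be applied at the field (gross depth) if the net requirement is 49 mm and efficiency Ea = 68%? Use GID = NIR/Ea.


Ea = 68% = 0.68
GID = NIR / Ea = 49 / 0.68 = 72.0588 mm

72.0588 mm


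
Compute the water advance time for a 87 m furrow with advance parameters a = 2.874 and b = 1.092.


t = (L/a)^(1/b)
t = (87/2.874)^(1/1.092)
t = 30.271399^(1/1.092)

22.7121 min


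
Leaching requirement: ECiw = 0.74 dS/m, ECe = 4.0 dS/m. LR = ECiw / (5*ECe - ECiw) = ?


LR = ECiw / (5*ECe - ECiw)
LR = 0.74 / (5*4.0 - 0.74)
LR = 0.74 / 19.2600

0.0384


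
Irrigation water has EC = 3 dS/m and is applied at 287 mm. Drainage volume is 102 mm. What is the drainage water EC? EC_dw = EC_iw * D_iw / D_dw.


EC_dw = EC_iw * D_iw / D_dw
EC_dw = 3 * 287 / 102
EC_dw = 861 / 102

8.4412 dS/m


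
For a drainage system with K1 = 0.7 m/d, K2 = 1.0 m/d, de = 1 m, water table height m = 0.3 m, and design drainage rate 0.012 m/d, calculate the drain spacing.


S^2 = 8*K2*de*m/q + 4*K1*m^2/q
S^2 = 8*1.0*1*0.3/0.012 + 4*0.7*0.3^2/0.012
S = sqrt(221.0000)

14.8661 m


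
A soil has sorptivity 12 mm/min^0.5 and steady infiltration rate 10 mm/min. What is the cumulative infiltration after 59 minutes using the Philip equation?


F = S*sqrt(t) + A*t
F = 12*sqrt(59) + 10*59
F = 12*7.681146 + 590

682.1738 mm


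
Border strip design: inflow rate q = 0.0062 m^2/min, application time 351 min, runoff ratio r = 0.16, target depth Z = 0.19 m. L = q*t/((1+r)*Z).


L = q*t/((1+r)*Z)
L = 0.0062*351/((1+0.16)*0.19)
L = 2.1762/0.2204

9.8739 m


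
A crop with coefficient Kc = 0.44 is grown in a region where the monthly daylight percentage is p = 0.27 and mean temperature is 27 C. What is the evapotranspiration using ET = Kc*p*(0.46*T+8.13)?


ET = Kc * p * (0.46*T + 8.13)
ET = 0.44 * 0.27 * (0.46*27 + 8.13)
ET = 0.44 * 0.27 * 20.5500

2.4413 mm/day


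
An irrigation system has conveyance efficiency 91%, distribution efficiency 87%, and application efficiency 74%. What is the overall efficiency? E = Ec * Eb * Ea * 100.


Ec = 0.91, Eb = 0.87, Ea = 0.74
E = 0.91 * 0.87 * 0.74 * 100 = 58.5858%

58.5858 %


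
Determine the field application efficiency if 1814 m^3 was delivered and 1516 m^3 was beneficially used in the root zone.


Ea = V_root / V_field * 100 = 1516 / 1814 * 100 = 83.5722%

83.5722 %


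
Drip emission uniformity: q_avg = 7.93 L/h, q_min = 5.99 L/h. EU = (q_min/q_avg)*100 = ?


EU = (q_min/q_avg)*100 = (5.99/7.93)*100 = 75.5359%

75.5359 %


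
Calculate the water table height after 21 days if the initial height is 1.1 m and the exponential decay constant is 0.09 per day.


m = m0 * exp(-k*t)
m = 1.1 * exp(-0.09 * 21)
m = 1.1 * exp(-1.8900)

0.1662 m


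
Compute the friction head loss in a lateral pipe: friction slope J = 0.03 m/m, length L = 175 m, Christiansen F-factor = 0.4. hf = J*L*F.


hf = J * L * F = 0.03 * 175 * 0.4 = 2.1000 m

2.1000 m


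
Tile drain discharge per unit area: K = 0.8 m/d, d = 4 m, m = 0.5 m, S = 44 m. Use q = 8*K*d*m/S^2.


q = 8*K*d*m/S^2
q = 8*0.8*4*0.5/44^2
q = 12.8000 / 1936

0.0066 m/d


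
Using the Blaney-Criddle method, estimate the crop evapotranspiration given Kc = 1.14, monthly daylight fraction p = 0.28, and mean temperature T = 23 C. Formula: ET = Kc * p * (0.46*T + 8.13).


ET = Kc * p * (0.46*T + 8.13)
ET = 1.14 * 0.28 * (0.46*23 + 8.13)
ET = 1.14 * 0.28 * 18.7100

5.9722 mm/day


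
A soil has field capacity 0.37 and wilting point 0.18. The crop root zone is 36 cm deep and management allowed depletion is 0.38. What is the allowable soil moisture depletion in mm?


SMD = (FC - PWP) * d * MAD * 10
SMD = (0.37 - 0.18) * 36 * 0.38 * 10
SMD = 0.1900 * 36 * 0.38 * 10

25.9920 mm


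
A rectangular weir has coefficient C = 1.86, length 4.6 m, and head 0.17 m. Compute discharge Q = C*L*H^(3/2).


Q = C * L * H^(3/2) = 1.86 * 4.6 * 0.17^1.5 = 1.86 * 4.6 * 0.070093

0.5997 m^3/s


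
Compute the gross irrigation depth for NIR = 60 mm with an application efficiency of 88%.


Ea = 88% = 0.88
GID = NIR / Ea = 60 / 0.88 = 68.1818 mm

68.1818 mm


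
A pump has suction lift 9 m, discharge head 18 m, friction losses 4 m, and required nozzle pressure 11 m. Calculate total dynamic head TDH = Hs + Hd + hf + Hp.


TDH = Hs + Hd + hf + Hp = 9 + 18 + 4 + 11 = 42

42 m


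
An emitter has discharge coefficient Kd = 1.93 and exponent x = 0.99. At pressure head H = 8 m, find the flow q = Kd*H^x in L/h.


q = Kd * H^x = 1.93 * 8^0.99 = 1.93 * 7.835362

15.1222 L/h


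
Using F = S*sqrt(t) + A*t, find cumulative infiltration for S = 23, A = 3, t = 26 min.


F = S*sqrt(t) + A*t
F = 23*sqrt(26) + 3*26
F = 23*5.099020 + 78

195.2775 mm


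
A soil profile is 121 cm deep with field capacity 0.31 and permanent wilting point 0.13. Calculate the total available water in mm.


AWC = (FC - PWP) * d * 10
AWC = (0.31 - 0.13) * 121 * 10
AWC = 0.1800 * 121 * 10

217.8000 mm


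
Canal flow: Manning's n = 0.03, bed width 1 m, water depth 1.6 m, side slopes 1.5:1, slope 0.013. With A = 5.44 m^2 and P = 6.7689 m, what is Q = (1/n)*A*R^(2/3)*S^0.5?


R = A/P = 5.44/6.7689 = 0.803676
Q = (1/0.03) * 5.44 * 0.803676^(2/3) * 0.013^0.5

17.8719 m^3/s


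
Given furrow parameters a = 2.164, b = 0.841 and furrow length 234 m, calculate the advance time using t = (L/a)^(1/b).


t = (L/a)^(1/b)
t = (234/2.164)^(1/0.841)
t = 108.133087^(1/0.841)

262.1200 min


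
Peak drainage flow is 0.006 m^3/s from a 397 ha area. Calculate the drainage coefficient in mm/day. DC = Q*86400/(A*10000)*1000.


DC = Q * 86400 / (A * 10000) * 1000
DC = 0.006 * 86400 / (397 * 10000) * 1000
DC = 518400.0000 / 3970000

0.1306 mm/day


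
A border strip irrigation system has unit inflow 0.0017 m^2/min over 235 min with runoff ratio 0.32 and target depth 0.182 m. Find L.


L = q*t/((1+r)*Z)
L = 0.0017*235/((1+0.32)*0.182)
L = 0.3995/0.24024

1.6629 m


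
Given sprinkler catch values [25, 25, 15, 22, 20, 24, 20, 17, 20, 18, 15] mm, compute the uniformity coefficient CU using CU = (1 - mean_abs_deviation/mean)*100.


mean = 20.090909 mm
MAD = 2.842975 mm
CU = (1 - 2.842975/20.090909)*100

85.8494 %


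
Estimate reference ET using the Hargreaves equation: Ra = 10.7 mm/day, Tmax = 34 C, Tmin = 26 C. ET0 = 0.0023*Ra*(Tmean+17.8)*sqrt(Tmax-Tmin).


Tmean = (Tmax + Tmin)/2 = (34 + 26)/2 = 30.0
ET0 = 0.0023 * 10.7 * (30.0 + 17.8) * sqrt(34 - 26)
ET0 = 0.0023 * 10.7 * 47.8 * 2.828427

3.3272 mm/day


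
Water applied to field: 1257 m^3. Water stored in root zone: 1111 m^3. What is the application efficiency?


Ea = V_root / V_field * 100 = 1111 / 1257 * 100 = 88.3850%

88.3850 %


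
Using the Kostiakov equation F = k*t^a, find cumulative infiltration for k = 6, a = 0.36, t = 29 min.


F = k * t^a = 6 * 29^0.36
F = 6 * 3.360960

20.1658 mm


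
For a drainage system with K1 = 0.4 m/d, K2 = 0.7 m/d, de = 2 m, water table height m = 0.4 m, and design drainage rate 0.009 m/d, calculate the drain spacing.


S^2 = 8*K2*de*m/q + 4*K1*m^2/q
S^2 = 8*0.7*2*0.4/0.009 + 4*0.4*0.4^2/0.009
S = sqrt(526.2222)

22.9395 m


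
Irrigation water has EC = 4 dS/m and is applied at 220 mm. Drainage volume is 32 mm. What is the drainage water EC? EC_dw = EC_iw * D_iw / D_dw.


EC_dw = EC_iw * D_iw / D_dw
EC_dw = 4 * 220 / 32
EC_dw = 880 / 32

27.5000 dS/m


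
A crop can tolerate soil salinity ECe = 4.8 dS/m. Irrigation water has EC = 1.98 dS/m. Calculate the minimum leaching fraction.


LR = ECiw / (5*ECe - ECiw)
LR = 1.98 / (5*4.8 - 1.98)
LR = 1.98 / 22.0200

0.0899


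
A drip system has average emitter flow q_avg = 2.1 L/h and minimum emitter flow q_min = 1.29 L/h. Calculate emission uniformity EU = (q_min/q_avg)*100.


EU = (q_min/q_avg)*100 = (1.29/2.1)*100 = 61.4286%

61.4286 %


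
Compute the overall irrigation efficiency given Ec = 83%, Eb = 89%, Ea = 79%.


Ec = 0.83, Eb = 0.89, Ea = 0.79
E = 0.83 * 0.89 * 0.79 * 100 = 58.3573%

58.3573 %


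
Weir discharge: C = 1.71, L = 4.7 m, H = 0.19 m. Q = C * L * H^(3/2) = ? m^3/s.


Q = C * L * H^(3/2) = 1.71 * 4.7 * 0.19^1.5 = 1.71 * 4.7 * 0.082819

0.6656 m^3/s


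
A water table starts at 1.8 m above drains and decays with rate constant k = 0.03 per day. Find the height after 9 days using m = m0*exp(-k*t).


m = m0 * exp(-k*t)
m = 1.8 * exp(-0.03 * 9)
m = 1.8 * exp(-0.2700)

1.3741 m


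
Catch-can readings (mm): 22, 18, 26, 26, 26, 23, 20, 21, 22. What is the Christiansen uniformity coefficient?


mean = 22.666667 mm
MAD = 2.296296 mm
CU = (1 - 2.296296/22.666667)*100

89.8693 %


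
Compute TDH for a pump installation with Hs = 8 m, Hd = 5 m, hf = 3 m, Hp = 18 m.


TDH = Hs + Hd + hf + Hp = 8 + 5 + 3 + 18 = 34

34 m


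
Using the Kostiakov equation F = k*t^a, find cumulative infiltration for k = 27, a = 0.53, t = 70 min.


F = k * t^a = 27 * 70^0.53
F = 27 * 9.503902

256.6054 mm


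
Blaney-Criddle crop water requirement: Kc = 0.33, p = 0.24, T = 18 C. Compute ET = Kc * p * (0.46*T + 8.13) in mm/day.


ET = Kc * p * (0.46*T + 8.13)
ET = 0.33 * 0.24 * (0.46*18 + 8.13)
ET = 0.33 * 0.24 * 16.4100

1.2997 mm/day


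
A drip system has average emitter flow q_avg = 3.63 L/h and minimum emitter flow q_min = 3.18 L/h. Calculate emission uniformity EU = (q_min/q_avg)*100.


EU = (q_min/q_avg)*100 = (3.18/3.63)*100 = 87.6033%

87.6033 %


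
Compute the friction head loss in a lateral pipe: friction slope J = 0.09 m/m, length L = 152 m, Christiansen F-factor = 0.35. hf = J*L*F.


hf = J * L * F = 0.09 * 152 * 0.35 = 4.7880 m

4.7880 m


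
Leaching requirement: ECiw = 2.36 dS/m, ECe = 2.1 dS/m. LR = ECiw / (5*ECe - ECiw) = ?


LR = ECiw / (5*ECe - ECiw)
LR = 2.36 / (5*2.1 - 2.36)
LR = 2.36 / 8.1400

0.2899


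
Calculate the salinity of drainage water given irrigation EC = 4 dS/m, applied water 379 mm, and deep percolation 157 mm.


EC_dw = EC_iw * D_iw / D_dw
EC_dw = 4 * 379 / 157
EC_dw = 1516 / 157

9.6561 dS/m


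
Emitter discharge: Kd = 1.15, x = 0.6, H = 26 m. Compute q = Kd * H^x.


q = Kd * H^x = 1.15 * 26^0.6 = 1.15 * 7.062915

8.1224 L/h


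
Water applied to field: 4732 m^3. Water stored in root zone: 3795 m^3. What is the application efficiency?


Ea = V_root / V_field * 100 = 3795 / 4732 * 100 = 80.1986%

80.1986 %


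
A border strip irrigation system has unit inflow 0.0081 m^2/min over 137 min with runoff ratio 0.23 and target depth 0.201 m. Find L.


L = q*t/((1+r)*Z)
L = 0.0081*137/((1+0.23)*0.201)
L = 1.1097/0.24723

4.4885 m


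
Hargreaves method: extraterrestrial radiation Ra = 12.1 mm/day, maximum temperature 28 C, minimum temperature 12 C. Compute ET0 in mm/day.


Tmean = (Tmax + Tmin)/2 = (28 + 12)/2 = 20.0
ET0 = 0.0023 * 12.1 * (20.0 + 17.8) * sqrt(28 - 12)
ET0 = 0.0023 * 12.1 * 37.8 * 4.000000

4.2079 mm/day


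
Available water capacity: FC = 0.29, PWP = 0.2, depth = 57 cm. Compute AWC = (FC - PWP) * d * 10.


AWC = (FC - PWP) * d * 10
AWC = (0.29 - 0.2) * 57 * 10
AWC = 0.0900 * 57 * 10

51.3000 mm


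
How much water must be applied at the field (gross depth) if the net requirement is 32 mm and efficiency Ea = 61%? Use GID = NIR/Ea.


Ea = 61% = 0.61
GID = NIR / Ea = 32 / 0.61 = 52.4590 mm

52.4590 mm


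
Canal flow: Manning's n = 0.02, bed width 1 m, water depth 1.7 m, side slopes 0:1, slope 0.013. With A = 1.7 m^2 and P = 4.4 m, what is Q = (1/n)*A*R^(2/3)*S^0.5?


R = A/P = 1.7/4.4 = 0.386364
Q = (1/0.02) * 1.7 * 0.386364^(2/3) * 0.013^0.5

5.1411 m^3/s


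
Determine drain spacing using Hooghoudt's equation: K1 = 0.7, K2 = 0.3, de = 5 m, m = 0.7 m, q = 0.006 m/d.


S^2 = 8*K2*de*m/q + 4*K1*m^2/q
S^2 = 8*0.3*5*0.7/0.006 + 4*0.7*0.7^2/0.006
S = sqrt(1628.6667)

40.3567 m


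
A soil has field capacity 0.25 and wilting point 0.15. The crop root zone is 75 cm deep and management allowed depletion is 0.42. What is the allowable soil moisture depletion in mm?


SMD = (FC - PWP) * d * MAD * 10
SMD = (0.25 - 0.15) * 75 * 0.42 * 10
SMD = 0.1000 * 75 * 0.42 * 10

31.5000 mm


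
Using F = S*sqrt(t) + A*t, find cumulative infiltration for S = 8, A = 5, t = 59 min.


F = S*sqrt(t) + A*t
F = 8*sqrt(59) + 5*59
F = 8*7.681146 + 295

356.4492 mm


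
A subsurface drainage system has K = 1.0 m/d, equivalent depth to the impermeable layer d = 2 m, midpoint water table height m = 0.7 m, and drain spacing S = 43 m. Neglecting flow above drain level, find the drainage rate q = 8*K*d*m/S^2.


q = 8*K*d*m/S^2
q = 8*1.0*2*0.7/43^2
q = 11.2000 / 1849

0.0061 m/d


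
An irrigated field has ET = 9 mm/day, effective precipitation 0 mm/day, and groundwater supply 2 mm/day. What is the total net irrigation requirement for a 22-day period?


Daily deficit = ET - Pe - GW = 9 - 0 - 2 = 7 mm/day
NIR = 7 * 22 = 154 mm

154.0000 mm


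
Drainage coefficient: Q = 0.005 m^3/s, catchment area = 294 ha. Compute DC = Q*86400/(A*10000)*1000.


DC = Q * 86400 / (A * 10000) * 1000
DC = 0.005 * 86400 / (294 * 10000) * 1000
DC = 432000.0000 / 2940000

0.1469 mm/day


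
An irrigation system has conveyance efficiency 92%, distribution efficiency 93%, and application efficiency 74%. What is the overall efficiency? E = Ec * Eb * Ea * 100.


Ec = 0.92, Eb = 0.93, Ea = 0.74
E = 0.92 * 0.93 * 0.74 * 100 = 63.3144%

63.3144 %


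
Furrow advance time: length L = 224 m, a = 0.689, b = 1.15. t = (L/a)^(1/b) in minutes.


t = (L/a)^(1/b)
t = (224/0.689)^(1/1.15)
t = 325.108853^(1/1.15)

152.8878 min


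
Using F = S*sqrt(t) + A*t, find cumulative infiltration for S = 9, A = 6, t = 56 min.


F = S*sqrt(t) + A*t
F = 9*sqrt(56) + 6*56
F = 9*7.483315 + 336

403.3498 mm


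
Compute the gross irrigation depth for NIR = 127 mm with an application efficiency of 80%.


Ea = 80% = 0.8
GID = NIR / Ea = 127 / 0.8 = 158.7500 mm

158.7500 mm


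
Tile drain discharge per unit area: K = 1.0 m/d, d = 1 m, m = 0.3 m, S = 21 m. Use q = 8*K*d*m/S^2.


q = 8*K*d*m/S^2
q = 8*1.0*1*0.3/21^2
q = 2.4000 / 441

0.0054 m/d


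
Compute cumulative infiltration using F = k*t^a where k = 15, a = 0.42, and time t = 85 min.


F = k * t^a = 15 * 85^0.42
F = 15 * 6.461836

96.9275 mm


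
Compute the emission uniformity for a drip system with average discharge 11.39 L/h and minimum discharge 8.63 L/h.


EU = (q_min/q_avg)*100 = (8.63/11.39)*100 = 75.7682%

75.7682 %


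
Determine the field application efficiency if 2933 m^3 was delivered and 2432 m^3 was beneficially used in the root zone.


Ea = V_root / V_field * 100 = 2432 / 2933 * 100 = 82.9185%

82.9185 %


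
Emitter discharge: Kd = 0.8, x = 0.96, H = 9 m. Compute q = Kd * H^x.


q = Kd * H^x = 0.8 * 9^0.96 = 0.8 * 8.242763

6.5942 L/h


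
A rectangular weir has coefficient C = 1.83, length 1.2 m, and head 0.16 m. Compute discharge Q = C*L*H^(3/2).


Q = C * L * H^(3/2) = 1.83 * 1.2 * 0.16^1.5 = 1.83 * 1.2 * 0.064000

0.1405 m^3/s


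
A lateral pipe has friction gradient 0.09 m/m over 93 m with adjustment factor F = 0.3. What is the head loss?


hf = J * L * F = 0.09 * 93 * 0.3 = 2.5110 m

2.5110 m


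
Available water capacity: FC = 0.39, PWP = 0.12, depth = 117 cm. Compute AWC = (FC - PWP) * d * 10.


AWC = (FC - PWP) * d * 10
AWC = (0.39 - 0.12) * 117 * 10
AWC = 0.2700 * 117 * 10

315.9000 mm


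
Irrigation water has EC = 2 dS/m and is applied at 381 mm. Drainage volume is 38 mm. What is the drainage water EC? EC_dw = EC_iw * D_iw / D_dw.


EC_dw = EC_iw * D_iw / D_dw
EC_dw = 2 * 381 / 38
EC_dw = 762 / 38

20.0526 dS/m


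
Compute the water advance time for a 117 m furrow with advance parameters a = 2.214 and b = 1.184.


t = (L/a)^(1/b)
t = (117/2.214)^(1/1.184)
t = 52.845528^(1/1.184)

28.5262 min


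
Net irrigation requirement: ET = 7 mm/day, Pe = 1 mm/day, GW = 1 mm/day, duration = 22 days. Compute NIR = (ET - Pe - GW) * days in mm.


Daily deficit = ET - Pe - GW = 7 - 1 - 1 = 5 mm/day
NIR = 5 * 22 = 110 mm

110.0000 mm


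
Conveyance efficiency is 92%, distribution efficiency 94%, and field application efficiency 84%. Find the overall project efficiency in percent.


Ec = 0.92, Eb = 0.94, Ea = 0.84
E = 0.92 * 0.94 * 0.84 * 100 = 72.6432%

72.6432 %


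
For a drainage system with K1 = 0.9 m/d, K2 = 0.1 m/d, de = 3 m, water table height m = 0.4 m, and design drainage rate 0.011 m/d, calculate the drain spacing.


S^2 = 8*K2*de*m/q + 4*K1*m^2/q
S^2 = 8*0.1*3*0.4/0.011 + 4*0.9*0.4^2/0.011
S = sqrt(139.6364)

11.8168 m


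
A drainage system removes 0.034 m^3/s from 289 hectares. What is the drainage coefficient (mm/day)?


DC = Q * 86400 / (A * 10000) * 1000
DC = 0.034 * 86400 / (289 * 10000) * 1000
DC = 2937600.0000 / 2890000

1.0165 mm/day


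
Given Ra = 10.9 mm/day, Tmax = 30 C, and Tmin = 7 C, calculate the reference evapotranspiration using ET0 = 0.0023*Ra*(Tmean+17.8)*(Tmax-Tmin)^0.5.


Tmean = (Tmax + Tmin)/2 = (30 + 7)/2 = 18.5
ET0 = 0.0023 * 10.9 * (18.5 + 17.8) * sqrt(30 - 7)
ET0 = 0.0023 * 10.9 * 36.3 * 4.795832

4.3644 mm/day


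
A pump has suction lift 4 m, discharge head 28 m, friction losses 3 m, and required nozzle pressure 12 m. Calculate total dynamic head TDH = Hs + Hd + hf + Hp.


TDH = Hs + Hd + hf + Hp = 4 + 28 + 3 + 12 = 47

47 m


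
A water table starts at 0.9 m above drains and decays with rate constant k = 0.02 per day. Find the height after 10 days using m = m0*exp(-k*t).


m = m0 * exp(-k*t)
m = 0.9 * exp(-0.02 * 10)
m = 0.9 * exp(-0.2000)

0.7369 m


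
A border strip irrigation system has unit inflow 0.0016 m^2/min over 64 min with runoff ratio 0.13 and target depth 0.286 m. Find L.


L = q*t/((1+r)*Z)
L = 0.0016*64/((1+0.13)*0.286)
L = 0.1024/0.32318

0.3169 m


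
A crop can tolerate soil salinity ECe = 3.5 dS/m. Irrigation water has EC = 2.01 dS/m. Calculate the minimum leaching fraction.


LR = ECiw / (5*ECe - ECiw)
LR = 2.01 / (5*3.5 - 2.01)
LR = 2.01 / 15.4900

0.1298


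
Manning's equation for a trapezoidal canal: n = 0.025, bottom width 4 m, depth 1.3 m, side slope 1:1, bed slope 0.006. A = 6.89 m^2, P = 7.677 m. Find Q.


R = A/P = 6.89/7.677 = 0.897486
Q = (1/0.025) * 6.89 * 0.897486^(2/3) * 0.006^0.5

19.8628 m^3/s


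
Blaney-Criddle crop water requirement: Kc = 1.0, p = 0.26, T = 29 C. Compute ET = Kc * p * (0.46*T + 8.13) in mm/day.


ET = Kc * p * (0.46*T + 8.13)
ET = 1.0 * 0.26 * (0.46*29 + 8.13)
ET = 1.0 * 0.26 * 21.4700

5.5822 mm/day


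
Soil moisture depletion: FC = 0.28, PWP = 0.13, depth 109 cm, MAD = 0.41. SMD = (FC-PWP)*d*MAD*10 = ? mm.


SMD = (FC - PWP) * d * MAD * 10
SMD = (0.28 - 0.13) * 109 * 0.41 * 10
SMD = 0.1500 * 109 * 0.41 * 10

67.0350 mm


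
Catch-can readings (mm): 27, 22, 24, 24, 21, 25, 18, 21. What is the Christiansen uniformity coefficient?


mean = 22.750000 mm
MAD = 2.250000 mm
CU = (1 - 2.250000/22.750000)*100

90.1099 %


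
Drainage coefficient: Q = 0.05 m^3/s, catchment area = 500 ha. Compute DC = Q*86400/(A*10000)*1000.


DC = Q * 86400 / (A * 10000) * 1000
DC = 0.05 * 86400 / (500 * 10000) * 1000
DC = 4320000.0000 / 5000000

0.8640 mm/day


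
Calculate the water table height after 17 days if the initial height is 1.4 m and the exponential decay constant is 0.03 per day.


m = m0 * exp(-k*t)
m = 1.4 * exp(-0.03 * 17)
m = 1.4 * exp(-0.5100)

0.8407 m


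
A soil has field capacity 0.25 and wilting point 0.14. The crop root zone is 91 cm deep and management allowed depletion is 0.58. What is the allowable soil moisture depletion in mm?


SMD = (FC - PWP) * d * MAD * 10
SMD = (0.25 - 0.14) * 91 * 0.58 * 10
SMD = 0.1100 * 91 * 0.58 * 10

58.0580 mm


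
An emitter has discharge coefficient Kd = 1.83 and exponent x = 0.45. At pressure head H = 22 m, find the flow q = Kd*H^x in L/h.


q = Kd * H^x = 1.83 * 22^0.45 = 1.83 * 4.018743

7.3543 L/h


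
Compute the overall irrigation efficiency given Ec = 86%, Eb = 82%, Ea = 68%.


Ec = 0.86, Eb = 0.82, Ea = 0.68
E = 0.86 * 0.82 * 0.68 * 100 = 47.9536%

47.9536 %


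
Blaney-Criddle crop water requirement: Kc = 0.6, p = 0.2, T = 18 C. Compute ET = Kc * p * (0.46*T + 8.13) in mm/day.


ET = Kc * p * (0.46*T + 8.13)
ET = 0.6 * 0.2 * (0.46*18 + 8.13)
ET = 0.6 * 0.2 * 16.4100

1.9692 mm/day


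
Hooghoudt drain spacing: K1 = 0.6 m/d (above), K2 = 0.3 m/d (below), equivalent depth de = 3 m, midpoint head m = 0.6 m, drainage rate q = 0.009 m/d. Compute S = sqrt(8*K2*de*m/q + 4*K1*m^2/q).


S^2 = 8*K2*de*m/q + 4*K1*m^2/q
S^2 = 8*0.3*3*0.6/0.009 + 4*0.6*0.6^2/0.009
S = sqrt(576.0000)

24.0000 m


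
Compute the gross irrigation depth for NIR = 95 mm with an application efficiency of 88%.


Ea = 88% = 0.88
GID = NIR / Ea = 95 / 0.88 = 107.9545 mm

107.9545 mm


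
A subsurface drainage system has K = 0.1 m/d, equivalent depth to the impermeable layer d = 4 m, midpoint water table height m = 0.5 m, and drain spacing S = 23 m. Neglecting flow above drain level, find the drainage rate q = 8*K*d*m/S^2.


q = 8*K*d*m/S^2
q = 8*0.1*4*0.5/23^2
q = 1.6000 / 529

0.0030 m/d


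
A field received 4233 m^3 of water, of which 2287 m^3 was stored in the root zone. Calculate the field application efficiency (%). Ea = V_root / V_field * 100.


Ea = V_root / V_field * 100 = 2287 / 4233 * 100 = 54.0279%

54.0279 %


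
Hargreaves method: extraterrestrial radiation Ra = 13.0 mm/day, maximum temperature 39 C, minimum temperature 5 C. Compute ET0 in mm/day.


Tmean = (Tmax + Tmin)/2 = (39 + 5)/2 = 22.0
ET0 = 0.0023 * 13.0 * (22.0 + 17.8) * sqrt(39 - 5)
ET0 = 0.0023 * 13.0 * 39.8 * 5.830952

6.9389 mm/day


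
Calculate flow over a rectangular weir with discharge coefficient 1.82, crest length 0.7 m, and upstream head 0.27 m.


Q = C * L * H^(3/2) = 1.82 * 0.7 * 0.27^1.5 = 1.82 * 0.7 * 0.140296

0.1787 m^3/s


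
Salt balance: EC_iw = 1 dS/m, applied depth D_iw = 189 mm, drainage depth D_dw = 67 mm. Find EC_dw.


EC_dw = EC_iw * D_iw / D_dw
EC_dw = 1 * 189 / 67
EC_dw = 189 / 67

2.8209 dS/m


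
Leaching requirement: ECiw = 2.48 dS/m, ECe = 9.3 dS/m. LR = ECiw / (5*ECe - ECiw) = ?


LR = ECiw / (5*ECe - ECiw)
LR = 2.48 / (5*9.3 - 2.48)
LR = 2.48 / 44.0200

0.0563


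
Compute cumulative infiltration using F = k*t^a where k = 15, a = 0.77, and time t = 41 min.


F = k * t^a = 15 * 41^0.77
F = 15 * 17.451934

261.7790 mm


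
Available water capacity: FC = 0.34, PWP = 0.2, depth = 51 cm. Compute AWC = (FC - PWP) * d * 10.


AWC = (FC - PWP) * d * 10
AWC = (0.34 - 0.2) * 51 * 10
AWC = 0.1400 * 51 * 10

71.4000 mm


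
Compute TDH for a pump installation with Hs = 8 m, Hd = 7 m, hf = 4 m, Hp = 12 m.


TDH = Hs + Hd + hf + Hp = 8 + 7 + 4 + 12 = 31

31 m


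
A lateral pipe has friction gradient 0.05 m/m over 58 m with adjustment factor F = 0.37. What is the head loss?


hf = J * L * F = 0.05 * 58 * 0.37 = 1.0730 m

1.0730 m


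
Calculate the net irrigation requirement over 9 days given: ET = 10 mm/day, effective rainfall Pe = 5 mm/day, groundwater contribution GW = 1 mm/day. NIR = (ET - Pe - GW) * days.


Daily deficit = ET - Pe - GW = 10 - 5 - 1 = 4 mm/day
NIR = 4 * 9 = 36 mm

36.0000 mm


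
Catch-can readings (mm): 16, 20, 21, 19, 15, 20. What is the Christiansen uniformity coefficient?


mean = 18.500000 mm
MAD = 2.000000 mm
CU = (1 - 2.000000/18.500000)*100

89.1892 %


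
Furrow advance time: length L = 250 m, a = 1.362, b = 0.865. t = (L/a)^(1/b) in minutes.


t = (L/a)^(1/b)
t = (250/1.362)^(1/0.865)
t = 183.553598^(1/0.865)

414.0635 min


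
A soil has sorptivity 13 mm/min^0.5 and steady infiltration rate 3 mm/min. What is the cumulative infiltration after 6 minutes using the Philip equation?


F = S*sqrt(t) + A*t
F = 13*sqrt(6) + 3*6
F = 13*2.449490 + 18

49.8434 mm


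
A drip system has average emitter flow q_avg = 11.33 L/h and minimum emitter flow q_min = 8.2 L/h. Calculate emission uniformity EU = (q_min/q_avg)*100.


EU = (q_min/q_avg)*100 = (8.2/11.33)*100 = 72.3742%

72.3742 %


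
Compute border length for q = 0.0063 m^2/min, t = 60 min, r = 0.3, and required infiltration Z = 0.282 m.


L = q*t/((1+r)*Z)
L = 0.0063*60/((1+0.3)*0.282)
L = 0.378/0.3666

1.0311 m


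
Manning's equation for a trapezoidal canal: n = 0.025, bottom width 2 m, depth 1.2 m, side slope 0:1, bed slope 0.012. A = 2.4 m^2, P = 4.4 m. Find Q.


R = A/P = 2.4/4.4 = 0.545455
Q = (1/0.025) * 2.4 * 0.545455^(2/3) * 0.012^0.5

7.0205 m^3/s


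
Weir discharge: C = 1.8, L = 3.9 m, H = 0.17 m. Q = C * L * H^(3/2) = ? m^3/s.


Q = C * L * H^(3/2) = 1.8 * 3.9 * 0.17^1.5 = 1.8 * 3.9 * 0.070093

0.4921 m^3/s


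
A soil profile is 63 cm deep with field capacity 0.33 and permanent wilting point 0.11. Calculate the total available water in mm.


AWC = (FC - PWP) * d * 10
AWC = (0.33 - 0.11) * 63 * 10
AWC = 0.2200 * 63 * 10

138.6000 mm


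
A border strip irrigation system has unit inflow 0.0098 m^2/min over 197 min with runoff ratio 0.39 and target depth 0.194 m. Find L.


L = q*t/((1+r)*Z)
L = 0.0098*197/((1+0.39)*0.194)
L = 1.9306/0.26966

7.1594 m
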